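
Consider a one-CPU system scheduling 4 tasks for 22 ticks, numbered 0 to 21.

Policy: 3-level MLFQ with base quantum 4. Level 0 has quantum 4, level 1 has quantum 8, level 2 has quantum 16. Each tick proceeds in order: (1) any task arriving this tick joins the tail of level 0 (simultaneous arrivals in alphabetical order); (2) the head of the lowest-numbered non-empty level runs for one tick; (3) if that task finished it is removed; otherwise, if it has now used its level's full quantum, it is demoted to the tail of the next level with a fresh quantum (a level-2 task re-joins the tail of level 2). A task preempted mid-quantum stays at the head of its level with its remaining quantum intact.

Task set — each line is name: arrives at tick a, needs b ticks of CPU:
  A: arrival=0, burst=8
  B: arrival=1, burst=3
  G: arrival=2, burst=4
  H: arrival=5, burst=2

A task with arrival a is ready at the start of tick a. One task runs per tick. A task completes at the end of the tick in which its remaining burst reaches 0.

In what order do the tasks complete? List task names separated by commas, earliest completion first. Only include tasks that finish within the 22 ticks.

t=0: L0/L1/L2 = A/-/- → run A
t=1: L0/L1/L2 = AB/-/- → run A
t=2: L0/L1/L2 = ABG/-/- → run A
t=3: L0/L1/L2 = ABG/-/- → run A
t=4: L0/L1/L2 = BG/A/- → run B
t=5: L0/L1/L2 = BGH/A/- → run B
t=6: L0/L1/L2 = BGH/A/- → run B
t=7: L0/L1/L2 = GH/A/- → run G
t=8: L0/L1/L2 = GH/A/- → run G
t=9: L0/L1/L2 = GH/A/- → run G
t=10: L0/L1/L2 = GH/A/- → run G
t=11: L0/L1/L2 = H/A/- → run H
t=12: L0/L1/L2 = H/A/- → run H
t=13: L0/L1/L2 = -/A/- → run A
t=14: L0/L1/L2 = -/A/- → run A
t=15: L0/L1/L2 = -/A/- → run A
t=16: L0/L1/L2 = -/A/- → run A
t=17: (idle)
t=18: (idle)
t=19: (idle)
t=20: (idle)
t=21: (idle)

completion order = B, G, H, A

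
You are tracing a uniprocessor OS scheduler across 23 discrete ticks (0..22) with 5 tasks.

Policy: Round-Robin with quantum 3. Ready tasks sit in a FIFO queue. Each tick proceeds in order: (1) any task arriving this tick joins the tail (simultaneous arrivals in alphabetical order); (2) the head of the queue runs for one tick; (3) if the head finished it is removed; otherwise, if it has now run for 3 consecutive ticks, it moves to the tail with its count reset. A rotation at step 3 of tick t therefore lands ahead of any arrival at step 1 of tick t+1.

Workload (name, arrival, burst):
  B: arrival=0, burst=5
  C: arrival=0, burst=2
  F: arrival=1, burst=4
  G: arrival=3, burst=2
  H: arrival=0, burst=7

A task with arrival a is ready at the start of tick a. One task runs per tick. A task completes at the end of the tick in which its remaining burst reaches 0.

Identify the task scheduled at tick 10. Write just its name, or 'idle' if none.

t=0: queue=[B,C,H] q_used=0 → run B
t=1: queue=[B,C,H,F] q_used=1 → run B
t=2: queue=[B,C,H,F] q_used=2 → run B
t=3: queue=[C,H,F,B,G] q_used=0 → run C
t=4: queue=[C,H,F,B,G] q_used=1 → run C
t=5: queue=[H,F,B,G] q_used=0 → run H
t=6: queue=[H,F,B,G] q_used=1 → run H
t=7: queue=[H,F,B,G] q_used=2 → run H
t=8: queue=[F,B,G,H] q_used=0 → run F
t=9: queue=[F,B,G,H] q_used=1 → run F
t=10: queue=[F,B,G,H] q_used=2 → run F
t=11: queue=[B,G,H,F] q_used=0 → run B
t=12: queue=[B,G,H,F] q_used=1 → run B
t=13: queue=[G,H,F] q_used=0 → run G
t=14: queue=[G,H,F] q_used=1 → run G
t=15: queue=[H,F] q_used=0 → run H
t=16: queue=[H,F] q_used=1 → run H
t=17: queue=[H,F] q_used=2 → run H
t=18: queue=[F,H] q_used=0 → run F
t=19: queue=[H] q_used=0 → run H
t=20: (idle)
t=21: (idle)
t=22: (idle)

running at tick 10 = F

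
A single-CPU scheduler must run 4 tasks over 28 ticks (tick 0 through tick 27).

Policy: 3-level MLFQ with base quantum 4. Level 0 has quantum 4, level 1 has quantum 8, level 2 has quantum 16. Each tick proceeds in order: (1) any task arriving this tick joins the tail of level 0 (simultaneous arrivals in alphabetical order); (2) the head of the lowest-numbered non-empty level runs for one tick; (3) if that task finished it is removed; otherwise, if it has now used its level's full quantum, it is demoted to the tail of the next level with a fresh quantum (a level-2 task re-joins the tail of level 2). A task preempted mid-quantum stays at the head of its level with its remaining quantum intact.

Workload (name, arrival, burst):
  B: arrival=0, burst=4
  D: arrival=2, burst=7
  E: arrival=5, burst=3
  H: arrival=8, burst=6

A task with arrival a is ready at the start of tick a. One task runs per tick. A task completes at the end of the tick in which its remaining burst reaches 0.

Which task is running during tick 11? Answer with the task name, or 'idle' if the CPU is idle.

t=0: L0/L1/L2 = B/-/- → run B
t=1: L0/L1/L2 = B/-/- → run B
t=2: L0/L1/L2 = BD/-/- → run B
t=3: L0/L1/L2 = BD/-/- → run B
t=4: L0/L1/L2 = D/-/- → run D
t=5: L0/L1/L2 = DE/-/- → run D
t=6: L0/L1/L2 = DE/-/- → run D
t=7: L0/L1/L2 = DE/-/- → run D
t=8: L0/L1/L2 = EH/D/- → run E
t=9: L0/L1/L2 = EH/D/- → run E
t=10: L0/L1/L2 = EH/D/- → run E
t=11: L0/L1/L2 = H/D/- → run H
t=12: L0/L1/L2 = H/D/- → run H
t=13: L0/L1/L2 = H/D/- → run H
t=14: L0/L1/L2 = H/D/- → run H
t=15: L0/L1/L2 = -/DH/- → run D
t=16: L0/L1/L2 = -/DH/- → run D
t=17: L0/L1/L2 = -/DH/- → run D
t=18: L0/L1/L2 = -/H/- → run H
t=19: L0/L1/L2 = -/H/- → run H
t=20: (idle)
t=21: (idle)
t=22: (idle)
t=23: (idle)
t=24: (idle)
t=25: (idle)
t=26: (idle)
t=27: (idle)

running at tick 11 = H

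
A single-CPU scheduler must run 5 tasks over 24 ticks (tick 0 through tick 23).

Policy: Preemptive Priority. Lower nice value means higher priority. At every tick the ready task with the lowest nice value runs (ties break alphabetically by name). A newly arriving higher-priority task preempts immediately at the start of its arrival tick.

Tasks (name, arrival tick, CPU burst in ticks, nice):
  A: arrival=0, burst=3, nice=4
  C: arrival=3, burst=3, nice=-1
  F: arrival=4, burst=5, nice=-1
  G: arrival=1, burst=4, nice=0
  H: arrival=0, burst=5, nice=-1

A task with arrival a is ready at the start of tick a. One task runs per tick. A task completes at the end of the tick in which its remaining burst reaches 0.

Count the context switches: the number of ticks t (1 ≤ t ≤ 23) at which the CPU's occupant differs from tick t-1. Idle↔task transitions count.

context switches = 6

t=0: ready={A,H} → run H
t=1: ready={A,G,H} → run H
t=2: ready={A,G,H} → run H
t=3: ready={A,C,G,H} → run C
t=4: ready={A,C,F,G,H} → run C
t=5: ready={A,C,F,G,H} → run C
t=6: ready={A,F,G,H} → run F
t=7: ready={A,F,G,H} → run F
t=8: ready={A,F,G,H} → run F
t=9: ready={A,F,G,H} → run F
t=10: ready={A,F,G,H} → run F
t=11: ready={A,G,H} → run H
t=12: ready={A,G,H} → run H
t=13: ready={A,G} → run G
t=14: ready={A,G} → run G
t=15: ready={A,G} → run G
t=16: ready={A,G} → run G
t=17: ready={A} → run A
t=18: ready={A} → run A
t=19: ready={A} → run A
t=20: (idle)
t=21: (idle)
t=22: (idle)
t=23: (idle)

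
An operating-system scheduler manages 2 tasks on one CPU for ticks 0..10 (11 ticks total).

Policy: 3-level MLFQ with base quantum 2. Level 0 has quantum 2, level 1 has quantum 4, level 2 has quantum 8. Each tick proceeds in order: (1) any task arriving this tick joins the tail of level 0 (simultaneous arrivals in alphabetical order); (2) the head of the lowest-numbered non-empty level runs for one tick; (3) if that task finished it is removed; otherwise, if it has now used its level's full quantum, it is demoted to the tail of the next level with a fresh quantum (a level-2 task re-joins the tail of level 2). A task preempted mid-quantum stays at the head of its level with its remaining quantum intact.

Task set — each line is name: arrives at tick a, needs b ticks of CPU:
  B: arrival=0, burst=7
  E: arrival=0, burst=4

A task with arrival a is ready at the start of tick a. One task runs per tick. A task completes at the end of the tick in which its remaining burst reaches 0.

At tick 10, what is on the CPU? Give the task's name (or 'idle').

running at tick 10 = B

t=0: L0/L1/L2 = BE/-/- → run B
t=1: L0/L1/L2 = BE/-/- → run B
t=2: L0/L1/L2 = E/B/- → run E
t=3: L0/L1/L2 = E/B/- → run E
t=4: L0/L1/L2 = -/BE/- → run B
t=5: L0/L1/L2 = -/BE/- → run B
t=6: L0/L1/L2 = -/BE/- → run B
t=7: L0/L1/L2 = -/BE/- → run B
t=8: L0/L1/L2 = -/E/B → run E
t=9: L0/L1/L2 = -/E/B → run E
t=10: L0/L1/L2 = -/-/B → run B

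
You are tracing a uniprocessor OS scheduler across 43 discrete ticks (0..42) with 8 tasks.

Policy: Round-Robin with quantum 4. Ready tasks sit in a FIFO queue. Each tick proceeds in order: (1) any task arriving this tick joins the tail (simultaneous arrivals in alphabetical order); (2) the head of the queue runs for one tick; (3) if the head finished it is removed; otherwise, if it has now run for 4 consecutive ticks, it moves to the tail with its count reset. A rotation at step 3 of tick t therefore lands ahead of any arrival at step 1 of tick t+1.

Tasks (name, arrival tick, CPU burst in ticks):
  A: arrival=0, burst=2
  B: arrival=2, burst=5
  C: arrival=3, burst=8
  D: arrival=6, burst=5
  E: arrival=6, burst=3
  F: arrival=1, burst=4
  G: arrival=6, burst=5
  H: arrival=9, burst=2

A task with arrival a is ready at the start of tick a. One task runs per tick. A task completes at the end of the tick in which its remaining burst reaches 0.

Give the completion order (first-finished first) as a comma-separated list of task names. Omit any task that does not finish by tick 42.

completion order = A, F, E, H, B, C, D, G

t=0: queue=[A] q_used=0 → run A
t=1: queue=[A,F] q_used=1 → run A
t=2: queue=[F,B] q_used=0 → run F
t=3: queue=[F,B,C] q_used=1 → run F
t=4: queue=[F,B,C] q_used=2 → run F
t=5: queue=[F,B,C] q_used=3 → run F
t=6: queue=[B,C,D,E,G] q_used=0 → run B
t=7: queue=[B,C,D,E,G] q_used=1 → run B
t=8: queue=[B,C,D,E,G] q_used=2 → run B
t=9: queue=[B,C,D,E,G,H] q_used=3 → run B
t=10: queue=[C,D,E,G,H,B] q_used=0 → run C
t=11: queue=[C,D,E,G,H,B] q_used=1 → run C
t=12: queue=[C,D,E,G,H,B] q_used=2 → run C
t=13: queue=[C,D,E,G,H,B] q_used=3 → run C
t=14: queue=[D,E,G,H,B,C] q_used=0 → run D
t=15: queue=[D,E,G,H,B,C] q_used=1 → run D
t=16: queue=[D,E,G,H,B,C] q_used=2 → run D
t=17: queue=[D,E,G,H,B,C] q_used=3 → run D
t=18: queue=[E,G,H,B,C,D] q_used=0 → run E
t=19: queue=[E,G,H,B,C,D] q_used=1 → run E
t=20: queue=[E,G,H,B,C,D] q_used=2 → run E
t=21: queue=[G,H,B,C,D] q_used=0 → run G
t=22: queue=[G,H,B,C,D] q_used=1 → run G
t=23: queue=[G,H,B,C,D] q_used=2 → run G
t=24: queue=[G,H,B,C,D] q_used=3 → run G
t=25: queue=[H,B,C,D,G] q_used=0 → run H
t=26: queue=[H,B,C,D,G] q_used=1 → run H
t=27: queue=[B,C,D,G] q_used=0 → run B
t=28: queue=[C,D,G] q_used=0 → run C
t=29: queue=[C,D,G] q_used=1 → run C
t=30: queue=[C,D,G] q_used=2 → run C
t=31: queue=[C,D,G] q_used=3 → run C
t=32: queue=[D,G] q_used=0 → run D
t=33: queue=[G] q_used=0 → run G
t=34: (idle)
t=35: (idle)
t=36: (idle)
t=37: (idle)
t=38: (idle)
t=39: (idle)
t=40: (idle)
t=41: (idle)
t=42: (idle)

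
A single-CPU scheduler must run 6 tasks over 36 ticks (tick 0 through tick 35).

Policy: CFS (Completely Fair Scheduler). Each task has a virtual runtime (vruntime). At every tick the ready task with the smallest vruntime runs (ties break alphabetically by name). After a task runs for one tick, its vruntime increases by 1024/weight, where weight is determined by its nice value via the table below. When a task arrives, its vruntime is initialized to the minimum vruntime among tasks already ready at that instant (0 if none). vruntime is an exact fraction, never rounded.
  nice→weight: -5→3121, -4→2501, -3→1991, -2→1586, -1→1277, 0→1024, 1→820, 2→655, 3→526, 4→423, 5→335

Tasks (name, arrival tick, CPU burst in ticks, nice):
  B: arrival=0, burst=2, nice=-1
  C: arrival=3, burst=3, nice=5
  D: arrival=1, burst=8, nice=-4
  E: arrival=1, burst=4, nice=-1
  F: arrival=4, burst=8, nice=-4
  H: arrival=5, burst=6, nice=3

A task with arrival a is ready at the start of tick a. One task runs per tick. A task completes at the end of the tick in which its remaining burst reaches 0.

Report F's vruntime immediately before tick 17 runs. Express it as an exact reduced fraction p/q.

vruntime(F, start of tick 17) = 9099264/3193777

t=0: vr[B=0] → run B
t=1: vr[B=1024/1277 D=1024/1277 E=1024/1277] → run B
t=2: vr[D=1024/1277 E=1024/1277] → run D
t=3: vr[C=1024/1277 D=3868672/3193777 E=1024/1277] → run C
t=4: vr[C=1650688/427795 D=3868672/3193777 E=1024/1277 F=1024/1277] → run E
t=5: vr[C=1650688/427795 D=3868672/3193777 E=2048/1277 F=1024/1277 H=1024/1277] → run F
t=6: vr[C=1650688/427795 D=3868672/3193777 E=2048/1277 F=3868672/3193777 H=1024/1277] → run H
t=7: vr[C=1650688/427795 D=3868672/3193777 E=2048/1277 F=3868672/3193777 H=923136/335851] → run D
t=8: vr[C=1650688/427795 D=5176320/3193777 E=2048/1277 F=3868672/3193777 H=923136/335851] → run F
t=9: vr[C=1650688/427795 D=5176320/3193777 E=2048/1277 F=5176320/3193777 H=923136/335851] → run E
t=10: vr[C=1650688/427795 D=5176320/3193777 E=3072/1277 F=5176320/3193777 H=923136/335851] → run D
t=11: vr[C=1650688/427795 D=6483968/3193777 E=3072/1277 F=5176320/3193777 H=923136/335851] → run F
t=12: vr[C=1650688/427795 D=6483968/3193777 E=3072/1277 F=6483968/3193777 H=923136/335851] → run D
t=13: vr[C=1650688/427795 D=7791616/3193777 E=3072/1277 F=6483968/3193777 H=923136/335851] → run F
t=14: vr[C=1650688/427795 D=7791616/3193777 E=3072/1277 F=7791616/3193777 H=923136/335851] → run E
t=15: vr[C=1650688/427795 D=7791616/3193777 E=4096/1277 F=7791616/3193777 H=923136/335851] → run D
t=16: vr[C=1650688/427795 D=9099264/3193777 E=4096/1277 F=7791616/3193777 H=923136/335851] → run F
t=17: vr[C=1650688/427795 D=9099264/3193777 E=4096/1277 F=9099264/3193777 H=923136/335851] → run H
t=18: vr[C=1650688/427795 D=9099264/3193777 E=4096/1277 F=9099264/3193777 H=1576960/335851] → run D
t=19: vr[C=1650688/427795 D=10406912/3193777 E=4096/1277 F=9099264/3193777 H=1576960/335851] → run F
t=20: vr[C=1650688/427795 D=10406912/3193777 E=4096/1277 F=10406912/3193777 H=1576960/335851] → run E
t=21: vr[C=1650688/427795 D=10406912/3193777 F=10406912/3193777 H=1576960/335851] → run D
t=22: vr[C=1650688/427795 D=11714560/3193777 F=10406912/3193777 H=1576960/335851] → run F
t=23: vr[C=1650688/427795 D=11714560/3193777 F=11714560/3193777 H=1576960/335851] → run D
t=24: vr[C=1650688/427795 F=11714560/3193777 H=1576960/335851] → run F
t=25: vr[C=1650688/427795 H=1576960/335851] → run C
t=26: vr[C=2958336/427795 H=1576960/335851] → run H
t=27: vr[C=2958336/427795 H=2230784/335851] → run H
t=28: vr[C=2958336/427795 H=2884608/335851] → run C
t=29: vr[H=2884608/335851] → run H
t=30: vr[H=3538432/335851] → run H
t=31: (idle)
t=32: (idle)
t=33: (idle)
t=34: (idle)
t=35: (idle)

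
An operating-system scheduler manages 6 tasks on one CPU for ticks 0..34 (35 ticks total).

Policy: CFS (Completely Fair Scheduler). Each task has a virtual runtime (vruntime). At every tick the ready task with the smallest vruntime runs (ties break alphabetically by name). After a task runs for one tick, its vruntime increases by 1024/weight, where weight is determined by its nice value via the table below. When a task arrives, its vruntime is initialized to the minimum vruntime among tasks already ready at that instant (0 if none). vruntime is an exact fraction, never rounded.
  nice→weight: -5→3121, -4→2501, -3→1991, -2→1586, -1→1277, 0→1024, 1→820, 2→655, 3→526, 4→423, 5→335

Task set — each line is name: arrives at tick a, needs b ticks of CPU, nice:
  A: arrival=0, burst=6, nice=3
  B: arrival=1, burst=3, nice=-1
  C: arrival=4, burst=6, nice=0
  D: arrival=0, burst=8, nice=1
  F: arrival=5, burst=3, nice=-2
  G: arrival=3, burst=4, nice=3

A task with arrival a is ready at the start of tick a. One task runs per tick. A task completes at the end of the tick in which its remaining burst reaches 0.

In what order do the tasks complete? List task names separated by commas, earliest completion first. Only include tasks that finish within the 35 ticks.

completion order = B, F, C, G, D, A

t=0: vr[A=0 D=0] → run A
t=1: vr[A=512/263 B=0 D=0] → run B
t=2: vr[A=512/263 B=1024/1277 D=0] → run D
t=3: vr[A=512/263 B=1024/1277 D=256/205 G=1024/1277] → run B
t=4: vr[A=512/263 B=2048/1277 C=1024/1277 D=256/205 G=1024/1277] → run C
t=5: vr[A=512/263 B=2048/1277 C=2301/1277 D=256/205 F=1024/1277 G=1024/1277] → run F
t=6: vr[A=512/263 B=2048/1277 C=2301/1277 D=256/205 F=1465856/1012661 G=1024/1277] → run G
t=7: vr[A=512/263 B=2048/1277 C=2301/1277 D=256/205 F=1465856/1012661 G=923136/335851] → run D
t=8: vr[A=512/263 B=2048/1277 C=2301/1277 D=512/205 F=1465856/1012661 G=923136/335851] → run F
t=9: vr[A=512/263 B=2048/1277 C=2301/1277 D=512/205 F=2119680/1012661 G=923136/335851] → run B
t=10: vr[A=512/263 C=2301/1277 D=512/205 F=2119680/1012661 G=923136/335851] → run C
t=11: vr[A=512/263 C=3578/1277 D=512/205 F=2119680/1012661 G=923136/335851] → run A
t=12: vr[A=1024/263 C=3578/1277 D=512/205 F=2119680/1012661 G=923136/335851] → run F
t=13: vr[A=1024/263 C=3578/1277 D=512/205 G=923136/335851] → run D
t=14: vr[A=1024/263 C=3578/1277 D=768/205 G=923136/335851] → run G
t=15: vr[A=1024/263 C=3578/1277 D=768/205 G=1576960/335851] → run C
t=16: vr[A=1024/263 C=4855/1277 D=768/205 G=1576960/335851] → run D
t=17: vr[A=1024/263 C=4855/1277 D=1024/205 G=1576960/335851] → run C
t=18: vr[A=1024/263 C=6132/1277 D=1024/205 G=1576960/335851] → run A
t=19: vr[A=1536/263 C=6132/1277 D=1024/205 G=1576960/335851] → run G
t=20: vr[A=1536/263 C=6132/1277 D=1024/205 G=2230784/335851] → run C
t=21: vr[A=1536/263 C=7409/1277 D=1024/205 G=2230784/335851] → run D
t=22: vr[A=1536/263 C=7409/1277 D=256/41 G=2230784/335851] → run C
t=23: vr[A=1536/263 D=256/41 G=2230784/335851] → run A
t=24: vr[A=2048/263 D=256/41 G=2230784/335851] → run D
t=25: vr[A=2048/263 D=1536/205 G=2230784/335851] → run G
t=26: vr[A=2048/263 D=1536/205] → run D
t=27: vr[A=2048/263 D=1792/205] → run A
t=28: vr[A=2560/263 D=1792/205] → run D
t=29: vr[A=2560/263] → run A
t=30: (idle)
t=31: (idle)
t=32: (idle)
t=33: (idle)
t=34: (idle)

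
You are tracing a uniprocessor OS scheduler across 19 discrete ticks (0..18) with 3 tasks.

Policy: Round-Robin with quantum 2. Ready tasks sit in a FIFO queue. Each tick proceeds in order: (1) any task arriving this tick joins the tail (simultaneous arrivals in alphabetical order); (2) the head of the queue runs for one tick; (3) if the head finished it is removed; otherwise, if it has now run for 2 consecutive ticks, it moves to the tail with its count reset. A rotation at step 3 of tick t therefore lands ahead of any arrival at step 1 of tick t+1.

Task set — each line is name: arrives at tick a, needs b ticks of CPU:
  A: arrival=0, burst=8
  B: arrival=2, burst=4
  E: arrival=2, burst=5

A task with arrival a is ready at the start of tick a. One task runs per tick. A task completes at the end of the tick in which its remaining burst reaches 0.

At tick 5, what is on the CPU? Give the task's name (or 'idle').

t=0: queue=[A] q_used=0 → run A
t=1: queue=[A] q_used=1 → run A
t=2: queue=[A,B,E] q_used=0 → run A
t=3: queue=[A,B,E] q_used=1 → run A
t=4: queue=[B,E,A] q_used=0 → run B
t=5: queue=[B,E,A] q_used=1 → run B
t=6: queue=[E,A,B] q_used=0 → run E
t=7: queue=[E,A,B] q_used=1 → run E
t=8: queue=[A,B,E] q_used=0 → run A
t=9: queue=[A,B,E] q_used=1 → run A
t=10: queue=[B,E,A] q_used=0 → run B
t=11: queue=[B,E,A] q_used=1 → run B
t=12: queue=[E,A] q_used=0 → run E
t=13: queue=[E,A] q_used=1 → run E
t=14: queue=[A,E] q_used=0 → run A
t=15: queue=[A,E] q_used=1 → run A
t=16: queue=[E] q_used=0 → run E
t=17: (idle)
t=18: (idle)

running at tick 5 = B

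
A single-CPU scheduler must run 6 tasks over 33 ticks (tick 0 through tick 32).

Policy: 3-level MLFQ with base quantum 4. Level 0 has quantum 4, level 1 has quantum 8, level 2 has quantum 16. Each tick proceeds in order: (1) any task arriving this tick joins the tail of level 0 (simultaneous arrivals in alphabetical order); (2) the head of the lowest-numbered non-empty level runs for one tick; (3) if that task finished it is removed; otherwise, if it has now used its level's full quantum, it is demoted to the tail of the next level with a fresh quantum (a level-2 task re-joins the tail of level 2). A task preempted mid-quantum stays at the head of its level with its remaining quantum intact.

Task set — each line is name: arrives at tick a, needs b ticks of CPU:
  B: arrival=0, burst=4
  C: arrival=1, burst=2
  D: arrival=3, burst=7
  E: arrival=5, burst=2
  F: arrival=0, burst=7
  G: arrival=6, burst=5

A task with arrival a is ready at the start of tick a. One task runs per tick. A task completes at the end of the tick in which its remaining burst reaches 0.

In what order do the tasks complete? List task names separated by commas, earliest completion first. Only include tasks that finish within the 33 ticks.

completion order = B, C, E, F, D, G

t=0: L0/L1/L2 = BF/-/- → run B
t=1: L0/L1/L2 = BFC/-/- → run B
t=2: L0/L1/L2 = BFC/-/- → run B
t=3: L0/L1/L2 = BFCD/-/- → run B
t=4: L0/L1/L2 = FCD/-/- → run F
t=5: L0/L1/L2 = FCDE/-/- → run F
t=6: L0/L1/L2 = FCDEG/-/- → run F
t=7: L0/L1/L2 = FCDEG/-/- → run F
t=8: L0/L1/L2 = CDEG/F/- → run C
t=9: L0/L1/L2 = CDEG/F/- → run C
t=10: L0/L1/L2 = DEG/F/- → run D
t=11: L0/L1/L2 = DEG/F/- → run D
t=12: L0/L1/L2 = DEG/F/- → run D
t=13: L0/L1/L2 = DEG/F/- → run D
t=14: L0/L1/L2 = EG/FD/- → run E
t=15: L0/L1/L2 = EG/FD/- → run E
t=16: L0/L1/L2 = G/FD/- → run G
t=17: L0/L1/L2 = G/FD/- → run G
t=18: L0/L1/L2 = G/FD/- → run G
t=19: L0/L1/L2 = G/FD/- → run G
t=20: L0/L1/L2 = -/FDG/- → run F
t=21: L0/L1/L2 = -/FDG/- → run F
t=22: L0/L1/L2 = -/FDG/- → run F
t=23: L0/L1/L2 = -/DG/- → run D
t=24: L0/L1/L2 = -/DG/- → run D
t=25: L0/L1/L2 = -/DG/- → run D
t=26: L0/L1/L2 = -/G/- → run G
t=27: (idle)
t=28: (idle)
t=29: (idle)
t=30: (idle)
t=31: (idle)
t=32: (idle)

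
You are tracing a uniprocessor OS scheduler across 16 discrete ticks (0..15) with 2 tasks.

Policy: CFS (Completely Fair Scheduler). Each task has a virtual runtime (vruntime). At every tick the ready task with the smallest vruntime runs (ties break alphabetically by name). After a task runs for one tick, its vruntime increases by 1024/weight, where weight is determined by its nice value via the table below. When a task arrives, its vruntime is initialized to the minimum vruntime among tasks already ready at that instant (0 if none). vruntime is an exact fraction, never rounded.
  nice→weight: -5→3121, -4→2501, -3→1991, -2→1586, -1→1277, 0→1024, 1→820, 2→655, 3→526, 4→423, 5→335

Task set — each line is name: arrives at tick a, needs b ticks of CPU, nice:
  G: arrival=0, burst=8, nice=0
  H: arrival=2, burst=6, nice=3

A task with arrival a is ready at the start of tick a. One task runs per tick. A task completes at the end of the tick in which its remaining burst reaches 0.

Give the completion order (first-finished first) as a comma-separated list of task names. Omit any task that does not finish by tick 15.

t=0: vr[G=0] → run G
t=1: vr[G=1] → run G
t=2: vr[G=2 H=2] → run G
t=3: vr[G=3 H=2] → run H
t=4: vr[G=3 H=1038/263] → run G
t=5: vr[G=4 H=1038/263] → run H
t=6: vr[G=4 H=1550/263] → run G
t=7: vr[G=5 H=1550/263] → run G
t=8: vr[G=6 H=1550/263] → run H
t=9: vr[G=6 H=2062/263] → run G
t=10: vr[G=7 H=2062/263] → run G
t=11: vr[H=2062/263] → run H
t=12: vr[H=2574/263] → run H
t=13: vr[H=3086/263] → run H
t=14: (idle)
t=15: (idle)

completion order = G, H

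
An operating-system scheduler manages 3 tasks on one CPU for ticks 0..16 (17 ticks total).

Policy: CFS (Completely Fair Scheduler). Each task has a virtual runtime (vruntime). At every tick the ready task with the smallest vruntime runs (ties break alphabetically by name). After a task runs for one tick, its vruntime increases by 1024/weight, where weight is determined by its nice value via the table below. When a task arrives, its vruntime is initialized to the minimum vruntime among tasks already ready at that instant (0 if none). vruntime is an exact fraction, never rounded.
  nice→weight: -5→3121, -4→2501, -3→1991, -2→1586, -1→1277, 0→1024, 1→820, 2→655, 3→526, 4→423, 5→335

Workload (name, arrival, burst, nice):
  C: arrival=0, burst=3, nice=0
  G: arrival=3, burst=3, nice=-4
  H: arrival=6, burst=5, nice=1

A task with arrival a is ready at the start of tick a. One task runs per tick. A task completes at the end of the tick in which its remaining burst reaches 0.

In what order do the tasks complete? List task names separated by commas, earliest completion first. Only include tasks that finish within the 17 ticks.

completion order = C, G, H

t=0: vr[C=0] → run C
t=1: vr[C=1] → run C
t=2: vr[C=2] → run C
t=3: vr[G=0] → run G
t=4: vr[G=1024/2501] → run G
t=5: vr[G=2048/2501] → run G
t=6: vr[H=0] → run H
t=7: vr[H=256/205] → run H
t=8: vr[H=512/205] → run H
t=9: vr[H=768/205] → run H
t=10: vr[H=1024/205] → run H
t=11: (idle)
t=12: (idle)
t=13: (idle)
t=14: (idle)
t=15: (idle)
t=16: (idle)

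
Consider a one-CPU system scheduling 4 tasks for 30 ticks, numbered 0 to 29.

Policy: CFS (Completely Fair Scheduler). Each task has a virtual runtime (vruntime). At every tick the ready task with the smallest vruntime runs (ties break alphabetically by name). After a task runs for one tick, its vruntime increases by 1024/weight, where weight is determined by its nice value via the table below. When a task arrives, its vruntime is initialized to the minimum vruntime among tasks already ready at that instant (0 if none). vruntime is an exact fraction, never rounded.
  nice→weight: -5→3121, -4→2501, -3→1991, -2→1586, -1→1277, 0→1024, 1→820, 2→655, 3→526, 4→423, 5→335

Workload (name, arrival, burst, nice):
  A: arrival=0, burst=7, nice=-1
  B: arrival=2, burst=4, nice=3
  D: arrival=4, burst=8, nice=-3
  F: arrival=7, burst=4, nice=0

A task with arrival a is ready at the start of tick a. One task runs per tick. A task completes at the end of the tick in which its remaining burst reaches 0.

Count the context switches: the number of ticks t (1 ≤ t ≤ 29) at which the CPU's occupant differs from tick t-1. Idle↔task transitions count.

context switches = 20

t=0: vr[A=0] → run A
t=1: vr[A=1024/1277] → run A
t=2: vr[A=2048/1277 B=2048/1277] → run A
t=3: vr[A=3072/1277 B=2048/1277] → run B
t=4: vr[A=3072/1277 B=1192448/335851 D=3072/1277] → run A
t=5: vr[A=4096/1277 B=1192448/335851 D=3072/1277] → run D
t=6: vr[A=4096/1277 B=1192448/335851 D=7424000/2542507] → run D
t=7: vr[A=4096/1277 B=1192448/335851 D=8731648/2542507 F=4096/1277] → run A
t=8: vr[A=5120/1277 B=1192448/335851 D=8731648/2542507 F=4096/1277] → run F
t=9: vr[A=5120/1277 B=1192448/335851 D=8731648/2542507 F=5373/1277] → run D
t=10: vr[A=5120/1277 B=1192448/335851 D=10039296/2542507 F=5373/1277] → run B
t=11: vr[A=5120/1277 B=1846272/335851 D=10039296/2542507 F=5373/1277] → run D
t=12: vr[A=5120/1277 B=1846272/335851 D=11346944/2542507 F=5373/1277] → run A
t=13: vr[A=6144/1277 B=1846272/335851 D=11346944/2542507 F=5373/1277] → run F
t=14: vr[A=6144/1277 B=1846272/335851 D=11346944/2542507 F=6650/1277] → run D
t=15: vr[A=6144/1277 B=1846272/335851 D=12654592/2542507 F=6650/1277] → run A
t=16: vr[B=1846272/335851 D=12654592/2542507 F=6650/1277] → run D
t=17: vr[B=1846272/335851 D=13962240/2542507 F=6650/1277] → run F
t=18: vr[B=1846272/335851 D=13962240/2542507 F=7927/1277] → run D
t=19: vr[B=1846272/335851 D=15269888/2542507 F=7927/1277] → run B
t=20: vr[B=2500096/335851 D=15269888/2542507 F=7927/1277] → run D
t=21: vr[B=2500096/335851 F=7927/1277] → run F
t=22: vr[B=2500096/335851] → run B
t=23: (idle)
t=24: (idle)
t=25: (idle)
t=26: (idle)
t=27: (idle)
t=28: (idle)
t=29: (idle)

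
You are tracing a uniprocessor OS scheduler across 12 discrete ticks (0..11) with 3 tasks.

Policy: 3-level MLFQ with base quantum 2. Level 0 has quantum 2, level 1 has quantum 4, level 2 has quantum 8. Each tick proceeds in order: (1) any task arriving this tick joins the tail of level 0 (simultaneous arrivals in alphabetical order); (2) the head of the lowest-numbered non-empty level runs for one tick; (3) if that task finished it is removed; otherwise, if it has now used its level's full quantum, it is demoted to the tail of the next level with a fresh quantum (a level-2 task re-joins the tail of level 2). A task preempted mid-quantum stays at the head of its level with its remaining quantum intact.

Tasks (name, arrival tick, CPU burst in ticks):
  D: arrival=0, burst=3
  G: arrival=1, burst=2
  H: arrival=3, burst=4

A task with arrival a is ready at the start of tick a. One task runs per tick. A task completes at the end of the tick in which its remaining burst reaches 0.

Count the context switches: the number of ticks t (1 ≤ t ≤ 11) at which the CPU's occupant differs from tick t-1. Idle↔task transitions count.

t=0: L0/L1/L2 = D/-/- → run D
t=1: L0/L1/L2 = DG/-/- → run D
t=2: L0/L1/L2 = G/D/- → run G
t=3: L0/L1/L2 = GH/D/- → run G
t=4: L0/L1/L2 = H/D/- → run H
t=5: L0/L1/L2 = H/D/- → run H
t=6: L0/L1/L2 = -/DH/- → run D
t=7: L0/L1/L2 = -/H/- → run H
t=8: L0/L1/L2 = -/H/- → run H
t=9: (idle)
t=10: (idle)
t=11: (idle)

context switches = 5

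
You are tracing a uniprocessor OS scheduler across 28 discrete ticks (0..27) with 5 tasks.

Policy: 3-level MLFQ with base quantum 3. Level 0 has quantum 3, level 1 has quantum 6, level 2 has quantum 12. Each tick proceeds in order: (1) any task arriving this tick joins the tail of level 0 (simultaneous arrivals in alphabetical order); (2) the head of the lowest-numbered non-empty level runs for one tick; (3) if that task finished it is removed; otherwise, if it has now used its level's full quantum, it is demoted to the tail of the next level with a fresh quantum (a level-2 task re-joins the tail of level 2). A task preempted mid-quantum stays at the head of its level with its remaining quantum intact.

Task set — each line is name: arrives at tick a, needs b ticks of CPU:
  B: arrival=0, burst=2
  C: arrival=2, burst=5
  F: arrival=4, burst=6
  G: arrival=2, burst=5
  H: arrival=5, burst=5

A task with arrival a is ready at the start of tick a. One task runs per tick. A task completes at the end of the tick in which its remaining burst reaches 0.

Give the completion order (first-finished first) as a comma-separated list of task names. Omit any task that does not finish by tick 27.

completion order = B, C, G, F, H

t=0: L0/L1/L2 = B/-/- → run B
t=1: L0/L1/L2 = B/-/- → run B
t=2: L0/L1/L2 = CG/-/- → run C
t=3: L0/L1/L2 = CG/-/- → run C
t=4: L0/L1/L2 = CGF/-/- → run C
t=5: L0/L1/L2 = GFH/C/- → run G
t=6: L0/L1/L2 = GFH/C/- → run G
t=7: L0/L1/L2 = GFH/C/- → run G
t=8: L0/L1/L2 = FH/CG/- → run F
t=9: L0/L1/L2 = FH/CG/- → run F
t=10: L0/L1/L2 = FH/CG/- → run F
t=11: L0/L1/L2 = H/CGF/- → run H
t=12: L0/L1/L2 = H/CGF/- → run H
t=13: L0/L1/L2 = H/CGF/- → run H
t=14: L0/L1/L2 = -/CGFH/- → run C
t=15: L0/L1/L2 = -/CGFH/- → run C
t=16: L0/L1/L2 = -/GFH/- → run G
t=17: L0/L1/L2 = -/GFH/- → run G
t=18: L0/L1/L2 = -/FH/- → run F
t=19: L0/L1/L2 = -/FH/- → run F
t=20: L0/L1/L2 = -/FH/- → run F
t=21: L0/L1/L2 = -/H/- → run H
t=22: L0/L1/L2 = -/H/- → run H
t=23: (idle)
t=24: (idle)
t=25: (idle)
t=26: (idle)
t=27: (idle)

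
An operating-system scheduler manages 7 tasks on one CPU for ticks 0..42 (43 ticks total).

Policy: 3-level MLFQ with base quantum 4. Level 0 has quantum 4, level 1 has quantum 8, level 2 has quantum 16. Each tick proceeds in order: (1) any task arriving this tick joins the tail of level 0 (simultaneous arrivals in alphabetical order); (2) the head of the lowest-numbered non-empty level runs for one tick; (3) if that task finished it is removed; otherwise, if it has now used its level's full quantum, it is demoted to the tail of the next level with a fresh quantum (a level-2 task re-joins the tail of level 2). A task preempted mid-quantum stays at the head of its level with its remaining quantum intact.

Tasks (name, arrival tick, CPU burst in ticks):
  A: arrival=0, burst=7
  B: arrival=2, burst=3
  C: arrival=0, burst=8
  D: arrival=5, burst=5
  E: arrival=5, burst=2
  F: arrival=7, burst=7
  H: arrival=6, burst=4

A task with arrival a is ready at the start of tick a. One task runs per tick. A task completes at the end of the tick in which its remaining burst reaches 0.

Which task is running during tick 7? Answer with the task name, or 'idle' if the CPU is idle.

running at tick 7 = C

t=0: L0/L1/L2 = AC/-/- → run A
t=1: L0/L1/L2 = AC/-/- → run A
t=2: L0/L1/L2 = ACB/-/- → run A
t=3: L0/L1/L2 = ACB/-/- → run A
t=4: L0/L1/L2 = CB/A/- → run C
t=5: L0/L1/L2 = CBDE/A/- → run C
t=6: L0/L1/L2 = CBDEH/A/- → run C
t=7: L0/L1/L2 = CBDEHF/A/- → run C
t=8: L0/L1/L2 = BDEHF/AC/- → run B
t=9: L0/L1/L2 = BDEHF/AC/- → run B
t=10: L0/L1/L2 = BDEHF/AC/- → run B
t=11: L0/L1/L2 = DEHF/AC/- → run D
t=12: L0/L1/L2 = DEHF/AC/- → run D
t=13: L0/L1/L2 = DEHF/AC/- → run D
t=14: L0/L1/L2 = DEHF/AC/- → run D
t=15: L0/L1/L2 = EHF/ACD/- → run E
t=16: L0/L1/L2 = EHF/ACD/- → run E
t=17: L0/L1/L2 = HF/ACD/- → run H
t=18: L0/L1/L2 = HF/ACD/- → run H
t=19: L0/L1/L2 = HF/ACD/- → run H
t=20: L0/L1/L2 = HF/ACD/- → run H
t=21: L0/L1/L2 = F/ACD/- → run F
t=22: L0/L1/L2 = F/ACD/- → run F
t=23: L0/L1/L2 = F/ACD/- → run F
t=24: L0/L1/L2 = F/ACD/- → run F
t=25: L0/L1/L2 = -/ACDF/- → run A
t=26: L0/L1/L2 = -/ACDF/- → run A
t=27: L0/L1/L2 = -/ACDF/- → run A
t=28: L0/L1/L2 = -/CDF/- → run C
t=29: L0/L1/L2 = -/CDF/- → run C
t=30: L0/L1/L2 = -/CDF/- → run C
t=31: L0/L1/L2 = -/CDF/- → run C
t=32: L0/L1/L2 = -/DF/- → run D
t=33: L0/L1/L2 = -/F/- → run F
t=34: L0/L1/L2 = -/F/- → run F
t=35: L0/L1/L2 = -/F/- → run F
t=36: (idle)
t=37: (idle)
t=38: (idle)
t=39: (idle)
t=40: (idle)
t=41: (idle)
t=42: (idle)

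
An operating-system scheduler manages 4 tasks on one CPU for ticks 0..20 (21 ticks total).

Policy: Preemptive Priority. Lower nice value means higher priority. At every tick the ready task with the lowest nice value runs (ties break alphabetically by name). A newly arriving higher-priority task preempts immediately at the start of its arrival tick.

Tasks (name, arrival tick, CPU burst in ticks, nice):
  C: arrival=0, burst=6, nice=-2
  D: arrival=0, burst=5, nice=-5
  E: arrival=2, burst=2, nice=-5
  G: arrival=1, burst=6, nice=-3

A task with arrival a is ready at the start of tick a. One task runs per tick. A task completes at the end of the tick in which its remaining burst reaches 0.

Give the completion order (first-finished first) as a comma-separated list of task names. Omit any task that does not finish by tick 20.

completion order = D, E, G, C

t=0: ready={C,D} → run D
t=1: ready={C,D,G} → run D
t=2: ready={C,D,E,G} → run D
t=3: ready={C,D,E,G} → run D
t=4: ready={C,D,E,G} → run D
t=5: ready={C,E,G} → run E
t=6: ready={C,E,G} → run E
t=7: ready={C,G} → run G
t=8: ready={C,G} → run G
t=9: ready={C,G} → run G
t=10: ready={C,G} → run G
t=11: ready={C,G} → run G
t=12: ready={C,G} → run G
t=13: ready={C} → run C
t=14: ready={C} → run C
t=15: ready={C} → run C
t=16: ready={C} → run C
t=17: ready={C} → run C
t=18: ready={C} → run C
t=19: (idle)
t=20: (idle)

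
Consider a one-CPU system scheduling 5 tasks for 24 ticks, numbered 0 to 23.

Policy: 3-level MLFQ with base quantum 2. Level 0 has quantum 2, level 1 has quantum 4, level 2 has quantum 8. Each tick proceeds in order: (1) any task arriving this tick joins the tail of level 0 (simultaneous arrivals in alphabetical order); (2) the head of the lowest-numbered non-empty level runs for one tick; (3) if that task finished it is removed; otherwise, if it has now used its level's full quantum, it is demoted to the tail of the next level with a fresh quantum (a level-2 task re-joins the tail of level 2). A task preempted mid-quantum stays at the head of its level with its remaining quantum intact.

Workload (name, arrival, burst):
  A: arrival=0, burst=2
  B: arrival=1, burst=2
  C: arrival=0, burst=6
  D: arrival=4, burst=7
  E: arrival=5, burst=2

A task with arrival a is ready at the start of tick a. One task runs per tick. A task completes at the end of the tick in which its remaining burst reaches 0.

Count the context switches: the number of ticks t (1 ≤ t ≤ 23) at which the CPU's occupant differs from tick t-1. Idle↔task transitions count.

context switches = 7

t=0: L0/L1/L2 = AC/-/- → run A
t=1: L0/L1/L2 = ACB/-/- → run A
t=2: L0/L1/L2 = CB/-/- → run C
t=3: L0/L1/L2 = CB/-/- → run C
t=4: L0/L1/L2 = BD/C/- → run B
t=5: L0/L1/L2 = BDE/C/- → run B
t=6: L0/L1/L2 = DE/C/- → run D
t=7: L0/L1/L2 = DE/C/- → run D
t=8: L0/L1/L2 = E/CD/- → run E
t=9: L0/L1/L2 = E/CD/- → run E
t=10: L0/L1/L2 = -/CD/- → run C
t=11: L0/L1/L2 = -/CD/- → run C
t=12: L0/L1/L2 = -/CD/- → run C
t=13: L0/L1/L2 = -/CD/- → run C
t=14: L0/L1/L2 = -/D/- → run D
t=15: L0/L1/L2 = -/D/- → run D
t=16: L0/L1/L2 = -/D/- → run D
t=17: L0/L1/L2 = -/D/- → run D
t=18: L0/L1/L2 = -/-/D → run D
t=19: (idle)
t=20: (idle)
t=21: (idle)
t=22: (idle)
t=23: (idle)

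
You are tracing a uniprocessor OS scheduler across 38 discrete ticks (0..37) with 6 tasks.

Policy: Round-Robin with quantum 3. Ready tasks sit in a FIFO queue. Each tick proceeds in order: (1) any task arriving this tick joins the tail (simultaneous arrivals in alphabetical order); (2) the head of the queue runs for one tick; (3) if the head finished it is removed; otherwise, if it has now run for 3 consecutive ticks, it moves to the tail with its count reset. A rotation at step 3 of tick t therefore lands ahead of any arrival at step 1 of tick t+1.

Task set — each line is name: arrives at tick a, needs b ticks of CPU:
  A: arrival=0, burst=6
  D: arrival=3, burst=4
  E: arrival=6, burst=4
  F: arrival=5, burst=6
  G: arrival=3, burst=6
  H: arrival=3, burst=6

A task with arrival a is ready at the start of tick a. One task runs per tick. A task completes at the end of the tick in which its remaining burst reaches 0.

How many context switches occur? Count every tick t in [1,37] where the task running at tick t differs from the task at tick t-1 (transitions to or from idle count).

t=0: queue=[A] q_used=0 → run A
t=1: queue=[A] q_used=1 → run A
t=2: queue=[A] q_used=2 → run A
t=3: queue=[A,D,G,H] q_used=0 → run A
t=4: queue=[A,D,G,H] q_used=1 → run A
t=5: queue=[A,D,G,H,F] q_used=2 → run A
t=6: queue=[D,G,H,F,E] q_used=0 → run D
t=7: queue=[D,G,H,F,E] q_used=1 → run D
t=8: queue=[D,G,H,F,E] q_used=2 → run D
t=9: queue=[G,H,F,E,D] q_used=0 → run G
t=10: queue=[G,H,F,E,D] q_used=1 → run G
t=11: queue=[G,H,F,E,D] q_used=2 → run G
t=12: queue=[H,F,E,D,G] q_used=0 → run H
t=13: queue=[H,F,E,D,G] q_used=1 → run H
t=14: queue=[H,F,E,D,G] q_used=2 → run H
t=15: queue=[F,E,D,G,H] q_used=0 → run F
t=16: queue=[F,E,D,G,H] q_used=1 → run F
t=17: queue=[F,E,D,G,H] q_used=2 → run F
t=18: queue=[E,D,G,H,F] q_used=0 → run E
t=19: queue=[E,D,G,H,F] q_used=1 → run E
t=20: queue=[E,D,G,H,F] q_used=2 → run E
t=21: queue=[D,G,H,F,E] q_used=0 → run D
t=22: queue=[G,H,F,E] q_used=0 → run G
t=23: queue=[G,H,F,E] q_used=1 → run G
t=24: queue=[G,H,F,E] q_used=2 → run G
t=25: queue=[H,F,E] q_used=0 → run H
t=26: queue=[H,F,E] q_used=1 → run H
t=27: queue=[H,F,E] q_used=2 → run H
t=28: queue=[F,E] q_used=0 → run F
t=29: queue=[F,E] q_used=1 → run F
t=30: queue=[F,E] q_used=2 → run F
t=31: queue=[E] q_used=0 → run E
t=32: (idle)
t=33: (idle)
t=34: (idle)
t=35: (idle)
t=36: (idle)
t=37: (idle)

context switches = 11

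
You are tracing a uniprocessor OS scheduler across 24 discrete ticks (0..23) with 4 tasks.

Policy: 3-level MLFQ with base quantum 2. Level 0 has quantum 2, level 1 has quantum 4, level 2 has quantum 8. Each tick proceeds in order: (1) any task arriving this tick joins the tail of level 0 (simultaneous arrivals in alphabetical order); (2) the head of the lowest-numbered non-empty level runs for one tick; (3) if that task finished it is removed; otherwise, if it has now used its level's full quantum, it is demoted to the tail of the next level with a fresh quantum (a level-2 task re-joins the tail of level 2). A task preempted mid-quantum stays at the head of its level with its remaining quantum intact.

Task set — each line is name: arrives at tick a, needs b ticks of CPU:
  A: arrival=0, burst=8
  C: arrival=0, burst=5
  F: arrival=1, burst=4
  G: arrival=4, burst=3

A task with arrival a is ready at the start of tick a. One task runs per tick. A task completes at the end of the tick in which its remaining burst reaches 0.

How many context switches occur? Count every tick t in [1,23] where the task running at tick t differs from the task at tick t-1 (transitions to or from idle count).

t=0: L0/L1/L2 = AC/-/- → run A
t=1: L0/L1/L2 = ACF/-/- → run A
t=2: L0/L1/L2 = CF/A/- → run C
t=3: L0/L1/L2 = CF/A/- → run C
t=4: L0/L1/L2 = FG/AC/- → run F
t=5: L0/L1/L2 = FG/AC/- → run F
t=6: L0/L1/L2 = G/ACF/- → run G
t=7: L0/L1/L2 = G/ACF/- → run G
t=8: L0/L1/L2 = -/ACFG/- → run A
t=9: L0/L1/L2 = -/ACFG/- → run A
t=10: L0/L1/L2 = -/ACFG/- → run A
t=11: L0/L1/L2 = -/ACFG/- → run A
t=12: L0/L1/L2 = -/CFG/A → run C
t=13: L0/L1/L2 = -/CFG/A → run C
t=14: L0/L1/L2 = -/CFG/A → run C
t=15: L0/L1/L2 = -/FG/A → run F
t=16: L0/L1/L2 = -/FG/A → run F
t=17: L0/L1/L2 = -/G/A → run G
t=18: L0/L1/L2 = -/-/A → run A
t=19: L0/L1/L2 = -/-/A → run A
t=20: (idle)
t=21: (idle)
t=22: (idle)
t=23: (idle)

context switches = 9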